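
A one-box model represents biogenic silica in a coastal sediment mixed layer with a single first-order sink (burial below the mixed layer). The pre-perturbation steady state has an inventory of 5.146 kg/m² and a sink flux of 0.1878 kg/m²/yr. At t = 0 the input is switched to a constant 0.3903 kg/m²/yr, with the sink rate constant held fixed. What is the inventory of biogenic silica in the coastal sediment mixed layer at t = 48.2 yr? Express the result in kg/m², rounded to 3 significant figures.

9.74 kg/m²

The sink rate constant is k = F₀/M₀ = 0.1878/5.146 = 0.03649 yr⁻¹.
Solving dM/dt = F₁ − kM with M(0) = M₀ gives M(t) = F₁/k + (M₀ − F₁/k)·e^(−kt).
F₁/k = 0.3903/0.03649 = 10.695 kg/m²; kt = 0.03649 × 48.2 = 1.759, e^(−kt) = 0.1722.
M(48.2) = 10.695 + (5.146 − 10.695) × 0.1722 = 10.695 − 0.9556 = 9.7392 kg/m².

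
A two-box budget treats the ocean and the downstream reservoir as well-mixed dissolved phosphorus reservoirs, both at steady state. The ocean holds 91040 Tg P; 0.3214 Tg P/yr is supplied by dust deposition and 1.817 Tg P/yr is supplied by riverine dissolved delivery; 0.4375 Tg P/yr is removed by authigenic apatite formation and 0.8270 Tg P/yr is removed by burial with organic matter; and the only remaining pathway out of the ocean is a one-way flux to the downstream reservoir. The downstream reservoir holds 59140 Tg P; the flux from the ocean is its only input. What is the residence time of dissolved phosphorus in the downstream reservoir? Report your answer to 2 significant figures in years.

68000 yr

Balance the ocean: ΣF_in = 0.3214 + 1.817 = 2.1384 Tg P/yr.
Flux to the downstream reservoir = ΣF_in − (0.4375 + 0.8270) = 0.87390 Tg P/yr.
At steady state the output of the downstream reservoir equals its input, 0.87390 Tg P/yr.
τ = M / F = 59140 / 0.87390 = 67670 yr.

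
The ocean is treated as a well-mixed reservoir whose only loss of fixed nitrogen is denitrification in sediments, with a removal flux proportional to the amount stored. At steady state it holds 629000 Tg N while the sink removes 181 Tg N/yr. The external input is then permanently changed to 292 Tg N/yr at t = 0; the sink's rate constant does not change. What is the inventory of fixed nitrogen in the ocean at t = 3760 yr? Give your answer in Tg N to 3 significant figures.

884000 Tg N

The sink rate constant is k = F₀/M₀ = 181/629000 = 0.0002878 yr⁻¹.
Solving dM/dt = F₁ − kM with M(0) = M₀ gives M(t) = F₁/k + (M₀ − F₁/k)·e^(−kt).
F₁/k = 292/0.0002878 = 1.0147×10^6 Tg N; kt = 0.0002878 × 3760 = 1.082, e^(−kt) = 0.3389.
M(3760) = 1.0147×10^6 + (629000 − 1.0147×10^6) × 0.3389 = 1.0147×10^6 − 130700 = 884000 Tg N.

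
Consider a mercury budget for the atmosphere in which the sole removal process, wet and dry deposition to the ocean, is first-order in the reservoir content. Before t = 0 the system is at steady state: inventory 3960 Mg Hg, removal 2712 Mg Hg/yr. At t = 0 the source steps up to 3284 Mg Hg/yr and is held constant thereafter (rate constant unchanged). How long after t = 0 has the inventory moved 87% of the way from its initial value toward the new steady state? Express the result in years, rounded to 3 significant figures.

2.98 yr

τ = M₀/F₀ = 3960/2712 = 1.460 yr.
The remaining gap fraction is e^(−t/τ); 87% covered ⇒ e^(−t/τ) = 0.130.
t = −τ ln(0.130) = 1.460 × 2.040 = 2.979 yr.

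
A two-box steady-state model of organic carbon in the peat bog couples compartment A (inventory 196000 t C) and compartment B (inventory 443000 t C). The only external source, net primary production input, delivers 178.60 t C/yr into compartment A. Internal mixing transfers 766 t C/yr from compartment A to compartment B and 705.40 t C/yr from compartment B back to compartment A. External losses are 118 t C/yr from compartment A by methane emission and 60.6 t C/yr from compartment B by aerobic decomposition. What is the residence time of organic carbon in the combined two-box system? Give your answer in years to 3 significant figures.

For the system as a whole, the A↔B exchange is internal and contributes nothing to the throughput; only the external sinks remove mass.
M_total = 196000 + 443000 = 639000 t C.
ΣF_external_out = 118 + 60.6 = 178.60 t C/yr.
τ = M_total / ΣF_ext = 639000 / 178.60 = 3578 yr.

3580 yr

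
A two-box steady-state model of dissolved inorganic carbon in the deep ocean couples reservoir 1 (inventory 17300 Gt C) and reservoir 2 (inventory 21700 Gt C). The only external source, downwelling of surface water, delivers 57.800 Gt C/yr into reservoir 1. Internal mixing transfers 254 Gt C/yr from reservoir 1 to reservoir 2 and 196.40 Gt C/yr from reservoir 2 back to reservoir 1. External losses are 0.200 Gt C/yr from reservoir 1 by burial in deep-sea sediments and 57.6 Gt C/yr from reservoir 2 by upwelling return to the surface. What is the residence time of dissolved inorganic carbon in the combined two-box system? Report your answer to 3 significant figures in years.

Residence time in the combined system uses the total inventory and the total *external* removal — internal exchanges between the two boxes cancel.
M_total = 17300 + 21700 = 39000 Gt C.
ΣF_external_out = 0.200 + 57.6 = 57.800 Gt C/yr.
τ = M_total / ΣF_ext = 39000 / 57.800 = 674.7 yr.

675 yr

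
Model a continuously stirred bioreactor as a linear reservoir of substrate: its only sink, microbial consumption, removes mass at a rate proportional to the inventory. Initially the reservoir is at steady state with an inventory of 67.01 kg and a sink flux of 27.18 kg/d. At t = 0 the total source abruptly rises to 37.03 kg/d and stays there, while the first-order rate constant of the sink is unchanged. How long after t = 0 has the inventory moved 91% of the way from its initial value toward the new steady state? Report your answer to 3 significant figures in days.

5.94 d

τ = M₀/F₀ = 67.01/27.18 = 2.465 d.
The remaining gap fraction is e^(−t/τ); 91% covered ⇒ e^(−t/τ) = 0.0900.
t = −τ ln(0.0900) = 2.465 × 2.408 = 5.937 d.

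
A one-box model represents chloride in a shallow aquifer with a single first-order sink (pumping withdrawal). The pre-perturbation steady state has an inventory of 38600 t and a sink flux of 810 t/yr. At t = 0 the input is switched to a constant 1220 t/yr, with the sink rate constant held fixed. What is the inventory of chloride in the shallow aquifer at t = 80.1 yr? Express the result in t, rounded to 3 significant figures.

54500 t

τ = M₀/F₀ = 38600/810 = 47.65 yr; rate constant k = 1/τ.
New steady state M_∞ = F₁/k = F₁·τ = 1220 × 47.65 = 58138 t.
M(t) = M_∞ + (M₀ − M_∞)·e^(−t/τ); t/τ = 80.1/47.65 = 1.681, so e^(−t/τ) = 0.1862.
M(t) = 58138 − 19540 × 0.1862 = 54500 t.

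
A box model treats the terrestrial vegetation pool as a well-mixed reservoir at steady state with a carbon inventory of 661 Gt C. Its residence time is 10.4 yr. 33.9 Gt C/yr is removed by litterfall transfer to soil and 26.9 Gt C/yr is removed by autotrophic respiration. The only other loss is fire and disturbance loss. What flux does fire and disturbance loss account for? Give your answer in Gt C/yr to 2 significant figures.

Total removal F = M/τ = 661 / 10.4 = 63.56 Gt C/yr.
Fire and disturbance loss = F − (33.9 + 26.9) = 63.56 − 60.80 = 2.758 Gt C/yr.

2.8 Gt C/yr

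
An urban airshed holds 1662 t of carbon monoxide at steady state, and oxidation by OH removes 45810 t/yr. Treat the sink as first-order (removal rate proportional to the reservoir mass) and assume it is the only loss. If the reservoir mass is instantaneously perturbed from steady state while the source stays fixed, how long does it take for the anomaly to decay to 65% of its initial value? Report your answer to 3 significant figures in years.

0.0156 yr

For a linear reservoir the anomaly decays as exp(−t/τ) with τ = M/F = 1662/45810 = 0.03628 yr.
exp(−t/τ) = 0.65 ⇒ t = −τ ln(0.65) = 0.03628 × 0.4308 = 0.01563 yr.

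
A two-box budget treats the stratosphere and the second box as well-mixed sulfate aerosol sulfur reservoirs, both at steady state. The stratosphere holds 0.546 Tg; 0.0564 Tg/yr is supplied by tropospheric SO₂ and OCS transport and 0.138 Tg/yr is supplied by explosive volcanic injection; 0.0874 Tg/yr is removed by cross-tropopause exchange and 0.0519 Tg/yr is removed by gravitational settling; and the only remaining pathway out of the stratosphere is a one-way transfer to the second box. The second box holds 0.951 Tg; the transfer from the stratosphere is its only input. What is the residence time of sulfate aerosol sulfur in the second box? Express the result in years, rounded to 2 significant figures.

17 yr

Balance the stratosphere: ΣF_in = 0.0564 + 0.138 = 0.19440 Tg/yr.
Transfer to the second box = ΣF_in − (0.0874 + 0.0519) = 0.055100 Tg/yr.
At steady state the output of the second box equals its input, 0.055100 Tg/yr.
τ = M / F = 0.951 / 0.055100 = 17.26 yr.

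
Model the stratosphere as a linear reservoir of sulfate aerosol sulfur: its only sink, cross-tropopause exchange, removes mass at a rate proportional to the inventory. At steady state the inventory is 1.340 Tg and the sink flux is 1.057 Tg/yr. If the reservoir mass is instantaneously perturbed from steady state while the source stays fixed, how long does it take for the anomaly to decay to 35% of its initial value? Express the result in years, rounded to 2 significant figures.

For a linear reservoir the anomaly decays as exp(−t/τ) with τ = M/F = 1.340/1.057 = 1.268 yr.
exp(−t/τ) = 0.35 ⇒ t = −τ ln(0.35) = 1.268 × 1.050 = 1.331 yr.

1.3 yr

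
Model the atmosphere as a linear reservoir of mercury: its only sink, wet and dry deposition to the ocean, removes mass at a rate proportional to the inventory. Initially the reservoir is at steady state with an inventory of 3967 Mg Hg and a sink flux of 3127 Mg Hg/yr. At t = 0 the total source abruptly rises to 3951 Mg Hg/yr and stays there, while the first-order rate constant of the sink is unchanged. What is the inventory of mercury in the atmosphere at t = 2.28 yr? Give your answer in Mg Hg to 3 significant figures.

4840 Mg Hg

Residence time τ = M₀/F₀ = 1.269 yr. The eventual steady state is M_∞ = M₀·(F₁/F₀) = 3967 × 3951/3127 = 5012.3 Mg Hg.
The anomaly ΔM(t) = M(t) − M_∞ decays as ΔM₀·e^(−t/τ) with ΔM₀ = 3967 − 5012.3 = −1045 Mg Hg.
At t = 2.28 yr, e^(−t/τ) = e^(−1.797) = 0.1658, so ΔM = −173.3 Mg Hg and M = 5012.3 − 173.3 = 4839.1 Mg Hg.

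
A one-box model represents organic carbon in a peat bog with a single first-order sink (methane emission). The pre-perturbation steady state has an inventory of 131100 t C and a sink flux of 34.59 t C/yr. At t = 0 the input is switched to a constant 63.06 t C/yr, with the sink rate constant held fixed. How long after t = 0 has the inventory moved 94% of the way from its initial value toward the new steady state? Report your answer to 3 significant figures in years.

τ = M₀/F₀ = 131100/34.59 = 3790 yr.
The remaining gap fraction is e^(−t/τ); 94% covered ⇒ e^(−t/τ) = 0.0600.
t = −τ ln(0.0600) = 3790 × 2.813 = 10660 yr.

10700 yr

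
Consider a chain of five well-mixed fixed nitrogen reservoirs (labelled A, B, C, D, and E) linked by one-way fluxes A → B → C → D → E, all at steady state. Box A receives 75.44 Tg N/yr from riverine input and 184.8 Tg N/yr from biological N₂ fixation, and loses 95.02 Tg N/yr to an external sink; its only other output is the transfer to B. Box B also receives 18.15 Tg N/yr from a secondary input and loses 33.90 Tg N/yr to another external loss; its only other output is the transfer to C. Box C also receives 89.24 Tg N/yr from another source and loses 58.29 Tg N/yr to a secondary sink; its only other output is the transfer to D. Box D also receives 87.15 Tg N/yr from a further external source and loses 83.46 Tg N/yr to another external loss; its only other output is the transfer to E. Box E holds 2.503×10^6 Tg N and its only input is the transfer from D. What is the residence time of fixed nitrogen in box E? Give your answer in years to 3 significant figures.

13600 yr

Box A: F(A→B) = (75.44 + 184.8) − 95.02 = 165.22 Tg N/yr.
Box B: F(B→C) = (165.22 + 18.15) − 33.90 = 149.47 Tg N/yr.
Box C: F(C→D) = (149.47 + 89.24) − 58.29 = 180.42 Tg N/yr.
Box D: F(D→E) = (180.42 + 87.15) − 83.46 = 184.11 Tg N/yr.
Box E throughput = its input = 184.11 Tg N/yr; τ = 2.503×10^6 / 184.11 = 13600 yr.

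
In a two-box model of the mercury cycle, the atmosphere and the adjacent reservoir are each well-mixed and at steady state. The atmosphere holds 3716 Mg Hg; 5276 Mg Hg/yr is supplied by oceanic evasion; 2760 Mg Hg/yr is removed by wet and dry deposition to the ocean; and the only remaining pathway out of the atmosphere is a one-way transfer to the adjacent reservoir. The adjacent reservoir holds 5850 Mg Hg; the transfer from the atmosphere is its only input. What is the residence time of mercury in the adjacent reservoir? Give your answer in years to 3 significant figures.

Balance the atmosphere: ΣF_in = 5276.0 Mg Hg/yr.
Transfer to the adjacent reservoir = ΣF_in − (2760) = 2516.0 Mg Hg/yr.
At steady state the output of the adjacent reservoir equals its input, 2516.0 Mg Hg/yr.
τ = M / F = 5850 / 2516.0 = 2.325 yr.

2.33 yr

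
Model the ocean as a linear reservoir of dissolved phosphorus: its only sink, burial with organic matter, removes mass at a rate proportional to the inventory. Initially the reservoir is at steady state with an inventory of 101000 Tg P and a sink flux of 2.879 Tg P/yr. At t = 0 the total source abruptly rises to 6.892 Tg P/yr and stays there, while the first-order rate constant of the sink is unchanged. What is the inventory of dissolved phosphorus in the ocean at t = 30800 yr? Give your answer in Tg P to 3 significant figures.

183000 Tg P

τ = M₀/F₀ = 101000/2.879 = 35080 yr; rate constant k = 1/τ.
New steady state M_∞ = F₁/k = F₁·τ = 6.892 × 35080 = 241780 Tg P.
M(t) = M_∞ + (M₀ − M_∞)·e^(−t/τ); t/τ = 30800/35080 = 0.8780, so e^(−t/τ) = 0.4156.
M(t) = 241780 − 140800 × 0.4156 = 183270 Tg P.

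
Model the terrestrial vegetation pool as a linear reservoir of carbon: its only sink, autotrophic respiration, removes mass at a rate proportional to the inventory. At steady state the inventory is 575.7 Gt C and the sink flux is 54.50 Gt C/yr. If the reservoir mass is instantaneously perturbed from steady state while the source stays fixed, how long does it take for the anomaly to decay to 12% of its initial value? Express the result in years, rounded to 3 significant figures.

For a linear reservoir the anomaly decays as exp(−t/τ) with τ = M/F = 575.7/54.50 = 10.56 yr.
exp(−t/τ) = 0.12 ⇒ t = −τ ln(0.12) = 10.56 × 2.120 = 22.40 yr.

22.4 yr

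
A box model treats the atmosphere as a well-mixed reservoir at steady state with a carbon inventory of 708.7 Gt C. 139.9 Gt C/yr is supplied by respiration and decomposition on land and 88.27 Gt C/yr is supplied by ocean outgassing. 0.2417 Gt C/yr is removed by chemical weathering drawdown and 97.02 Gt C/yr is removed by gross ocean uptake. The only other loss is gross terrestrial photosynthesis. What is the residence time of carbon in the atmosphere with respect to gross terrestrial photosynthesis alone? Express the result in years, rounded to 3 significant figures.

5.41 yr

At steady state ΣF_in = ΣF_out.
ΣF_in = 139.9 + 88.27 = 228.17 Gt C/yr.
Gross terrestrial photosynthesis flux = ΣF_in − (0.2417 + 97.02) = 228.17 − 97.26 = 130.9 Gt C/yr.
τ = M / F = 708.7 / 130.9 = 5.414 yr.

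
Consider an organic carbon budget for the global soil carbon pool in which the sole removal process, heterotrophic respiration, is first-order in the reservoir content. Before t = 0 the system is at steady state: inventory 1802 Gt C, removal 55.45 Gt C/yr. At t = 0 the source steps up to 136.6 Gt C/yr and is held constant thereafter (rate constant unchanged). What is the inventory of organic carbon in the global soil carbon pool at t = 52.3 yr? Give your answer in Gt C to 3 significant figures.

Residence time τ = M₀/F₀ = 32.50 yr. The eventual steady state is M_∞ = M₀·(F₁/F₀) = 1802 × 136.6/55.45 = 4439.2 Gt C.
The anomaly ΔM(t) = M(t) − M_∞ decays as ΔM₀·e^(−t/τ) with ΔM₀ = 1802 − 4439.2 = −2637 Gt C.
At t = 52.3 yr, e^(−t/τ) = e^(−1.609) = 0.2000, so ΔM = −527.5 Gt C and M = 4439.2 − 527.5 = 3911.7 Gt C.

3910 Gt C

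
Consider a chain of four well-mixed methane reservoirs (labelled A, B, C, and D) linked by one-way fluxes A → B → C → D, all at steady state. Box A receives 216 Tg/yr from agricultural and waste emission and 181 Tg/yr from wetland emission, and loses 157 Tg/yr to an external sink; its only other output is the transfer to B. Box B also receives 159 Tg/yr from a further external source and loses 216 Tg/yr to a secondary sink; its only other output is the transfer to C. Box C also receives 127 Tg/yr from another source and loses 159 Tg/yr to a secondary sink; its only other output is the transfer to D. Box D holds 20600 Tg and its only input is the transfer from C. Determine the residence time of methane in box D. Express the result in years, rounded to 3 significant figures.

136 yr

Box A: F(A→B) = (216 + 181) − 157 = 240.00 Tg/yr.
Box B: F(B→C) = (240.00 + 159) − 216 = 183.00 Tg/yr.
Box C: F(C→D) = (183.00 + 127) − 159 = 151.00 Tg/yr.
Box D throughput = its input = 151.00 Tg/yr; τ = 20600 / 151.00 = 136.4 yr.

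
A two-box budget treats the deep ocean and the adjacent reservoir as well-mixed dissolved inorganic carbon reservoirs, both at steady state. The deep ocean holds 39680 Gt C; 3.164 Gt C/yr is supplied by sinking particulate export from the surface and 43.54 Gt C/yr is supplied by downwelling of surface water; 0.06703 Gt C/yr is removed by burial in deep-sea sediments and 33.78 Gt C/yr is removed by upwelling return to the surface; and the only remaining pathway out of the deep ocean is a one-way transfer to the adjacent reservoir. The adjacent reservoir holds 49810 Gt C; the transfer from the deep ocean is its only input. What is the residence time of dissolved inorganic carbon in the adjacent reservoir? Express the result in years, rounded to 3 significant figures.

3870 yr

Balance the deep ocean: ΣF_in = 3.164 + 43.54 = 46.704 Gt C/yr.
Transfer to the adjacent reservoir = ΣF_in − (0.06703 + 33.78) = 12.857 Gt C/yr.
At steady state the output of the adjacent reservoir equals its input, 12.857 Gt C/yr.
τ = M / F = 49810 / 12.857 = 3874 yr.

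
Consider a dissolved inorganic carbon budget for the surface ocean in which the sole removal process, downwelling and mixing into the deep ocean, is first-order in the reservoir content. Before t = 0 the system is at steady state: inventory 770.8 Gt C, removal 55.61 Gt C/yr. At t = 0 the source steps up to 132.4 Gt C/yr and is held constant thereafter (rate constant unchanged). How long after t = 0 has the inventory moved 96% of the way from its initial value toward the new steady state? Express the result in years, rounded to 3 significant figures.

τ = M₀/F₀ = 770.8/55.61 = 13.86 yr.
The remaining gap fraction is e^(−t/τ); 96% covered ⇒ e^(−t/τ) = 0.0400.
t = −τ ln(0.0400) = 13.86 × 3.219 = 44.62 yr.

44.6 yr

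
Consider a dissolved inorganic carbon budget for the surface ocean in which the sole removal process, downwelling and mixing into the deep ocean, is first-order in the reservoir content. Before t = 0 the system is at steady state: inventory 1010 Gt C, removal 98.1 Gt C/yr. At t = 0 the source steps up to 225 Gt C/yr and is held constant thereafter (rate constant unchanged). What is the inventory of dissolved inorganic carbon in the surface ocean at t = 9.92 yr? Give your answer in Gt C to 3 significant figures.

1820 Gt C

τ = M₀/F₀ = 1010/98.1 = 10.30 yr; rate constant k = 1/τ.
New steady state M_∞ = F₁/k = F₁·τ = 225 × 10.30 = 2316.5 Gt C.
M(t) = M_∞ + (M₀ − M_∞)·e^(−t/τ); t/τ = 9.92/10.30 = 0.9635, so e^(−t/τ) = 0.3815.
M(t) = 2316.5 − 1307 × 0.3815 = 1818.0 Gt C.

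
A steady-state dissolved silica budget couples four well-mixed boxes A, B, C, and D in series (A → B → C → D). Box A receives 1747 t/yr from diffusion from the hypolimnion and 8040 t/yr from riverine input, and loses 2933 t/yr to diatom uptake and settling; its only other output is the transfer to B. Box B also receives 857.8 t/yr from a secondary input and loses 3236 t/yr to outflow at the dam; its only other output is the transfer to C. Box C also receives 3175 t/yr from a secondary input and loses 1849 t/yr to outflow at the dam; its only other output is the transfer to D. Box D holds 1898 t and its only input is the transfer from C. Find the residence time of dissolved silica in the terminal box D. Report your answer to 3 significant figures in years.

Box A: F(A→B) = (1747 + 8040) − 2933 = 6854.0 t/yr.
Box B: F(B→C) = (6854.0 + 857.8) − 3236 = 4475.8 t/yr.
Box C: F(C→D) = (4475.8 + 3175) − 1849 = 5801.8 t/yr.
Box D throughput = its input = 5801.8 t/yr; τ = 1898 / 5801.8 = 0.3271 yr.

0.327 yr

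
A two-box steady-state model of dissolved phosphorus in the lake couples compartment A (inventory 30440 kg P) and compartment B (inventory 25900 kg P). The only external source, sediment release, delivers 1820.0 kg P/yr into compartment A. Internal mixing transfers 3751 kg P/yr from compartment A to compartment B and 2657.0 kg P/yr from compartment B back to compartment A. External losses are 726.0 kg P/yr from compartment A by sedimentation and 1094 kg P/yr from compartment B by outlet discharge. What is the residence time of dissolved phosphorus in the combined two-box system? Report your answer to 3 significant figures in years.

Residence time in the combined system uses the total inventory and the total *external* removal — internal exchanges between the two boxes cancel.
M_total = 30440 + 25900 = 56340 kg P.
ΣF_external_out = 726.0 + 1094 = 1820.0 kg P/yr.
τ = M_total / ΣF_ext = 56340 / 1820.0 = 30.96 yr.

31.0 yr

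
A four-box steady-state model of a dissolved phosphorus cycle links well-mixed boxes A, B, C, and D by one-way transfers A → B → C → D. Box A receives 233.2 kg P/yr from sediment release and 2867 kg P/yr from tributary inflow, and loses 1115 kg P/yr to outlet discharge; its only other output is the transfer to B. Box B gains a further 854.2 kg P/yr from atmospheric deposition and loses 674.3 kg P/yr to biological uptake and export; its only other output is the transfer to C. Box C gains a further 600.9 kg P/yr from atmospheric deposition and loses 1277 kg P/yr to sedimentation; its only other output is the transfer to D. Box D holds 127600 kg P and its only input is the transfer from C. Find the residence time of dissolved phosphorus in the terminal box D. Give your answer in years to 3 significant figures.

85.7 yr

Box A: F(A→B) = (233.2 + 2867) − 1115 = 1985.2 kg P/yr.
Box B: F(B→C) = (1985.2 + 854.2) − 674.3 = 2165.1 kg P/yr.
Box C: F(C→D) = (2165.1 + 600.9) − 1277 = 1489.0 kg P/yr.
Box D throughput = its input = 1489.0 kg P/yr; τ = 127600 / 1489.0 = 85.70 yr.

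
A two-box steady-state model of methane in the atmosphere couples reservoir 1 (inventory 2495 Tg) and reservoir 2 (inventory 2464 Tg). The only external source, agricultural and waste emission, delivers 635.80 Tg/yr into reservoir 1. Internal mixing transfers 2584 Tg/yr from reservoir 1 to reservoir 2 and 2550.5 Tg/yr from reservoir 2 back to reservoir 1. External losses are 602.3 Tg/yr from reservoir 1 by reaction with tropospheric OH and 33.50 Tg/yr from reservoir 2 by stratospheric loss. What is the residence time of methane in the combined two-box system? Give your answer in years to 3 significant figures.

7.80 yr

For the system as a whole, the A↔B exchange is internal and contributes nothing to the throughput; only the external sinks remove mass.
M_total = 2495 + 2464 = 4959.0 Tg.
ΣF_external_out = 602.3 + 33.50 = 635.80 Tg/yr.
τ = M_total / ΣF_ext = 4959.0 / 635.80 = 7.800 yr.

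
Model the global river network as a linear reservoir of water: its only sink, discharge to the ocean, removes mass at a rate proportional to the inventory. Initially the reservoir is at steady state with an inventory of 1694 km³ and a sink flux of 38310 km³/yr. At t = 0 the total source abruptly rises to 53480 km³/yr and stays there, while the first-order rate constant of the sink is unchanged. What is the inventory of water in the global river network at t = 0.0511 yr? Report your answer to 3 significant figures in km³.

The sink rate constant is k = F₀/M₀ = 38310/1694 = 22.62 yr⁻¹.
Solving dM/dt = F₁ − kM with M(0) = M₀ gives M(t) = F₁/k + (M₀ − F₁/k)·e^(−kt).
F₁/k = 53480/22.62 = 2364.8 km³; kt = 22.62 × 0.0511 = 1.156, e^(−kt) = 0.3149.
M(0.0511) = 2364.8 + (1694 − 2364.8) × 0.3149 = 2364.8 − 211.2 = 2153.6 km³.

2150 km³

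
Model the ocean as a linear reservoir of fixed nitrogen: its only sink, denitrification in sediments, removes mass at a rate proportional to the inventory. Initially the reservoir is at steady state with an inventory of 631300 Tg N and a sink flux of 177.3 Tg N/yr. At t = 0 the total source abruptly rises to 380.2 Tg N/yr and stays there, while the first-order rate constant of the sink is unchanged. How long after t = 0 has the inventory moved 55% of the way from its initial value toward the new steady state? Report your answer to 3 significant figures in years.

2840 yr

τ = M₀/F₀ = 631300/177.3 = 3561 yr.
The remaining gap fraction is e^(−t/τ); 55% covered ⇒ e^(−t/τ) = 0.450.
t = −τ ln(0.450) = 3561 × 0.7985 = 2843 yr.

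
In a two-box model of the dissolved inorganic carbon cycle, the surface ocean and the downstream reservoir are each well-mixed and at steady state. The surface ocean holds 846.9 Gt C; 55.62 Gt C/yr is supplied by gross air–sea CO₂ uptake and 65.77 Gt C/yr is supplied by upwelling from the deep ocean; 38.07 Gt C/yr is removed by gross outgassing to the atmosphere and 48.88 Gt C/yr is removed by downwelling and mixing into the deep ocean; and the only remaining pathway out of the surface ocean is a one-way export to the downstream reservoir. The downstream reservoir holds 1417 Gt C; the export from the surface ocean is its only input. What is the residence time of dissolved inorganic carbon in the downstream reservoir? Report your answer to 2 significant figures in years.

Balance the surface ocean: ΣF_in = 55.62 + 65.77 = 121.39 Gt C/yr.
Export to the downstream reservoir = ΣF_in − (38.07 + 48.88) = 34.440 Gt C/yr.
At steady state the output of the downstream reservoir equals its input, 34.440 Gt C/yr.
τ = M / F = 1417 / 34.440 = 41.14 yr.

41 yr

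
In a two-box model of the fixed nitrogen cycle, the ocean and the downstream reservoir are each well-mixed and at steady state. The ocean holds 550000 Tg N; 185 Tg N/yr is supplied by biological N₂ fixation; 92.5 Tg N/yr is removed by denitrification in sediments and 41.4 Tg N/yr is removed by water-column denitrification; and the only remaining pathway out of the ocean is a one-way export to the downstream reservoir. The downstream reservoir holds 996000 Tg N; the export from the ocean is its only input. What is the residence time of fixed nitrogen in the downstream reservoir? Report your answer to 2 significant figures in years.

Balance the ocean: ΣF_in = 185.00 Tg N/yr.
Export to the downstream reservoir = ΣF_in − (92.5 + 41.4) = 51.100 Tg N/yr.
At steady state the output of the downstream reservoir equals its input, 51.100 Tg N/yr.
τ = M / F = 996000 / 51.100 = 19490 yr.

19000 yr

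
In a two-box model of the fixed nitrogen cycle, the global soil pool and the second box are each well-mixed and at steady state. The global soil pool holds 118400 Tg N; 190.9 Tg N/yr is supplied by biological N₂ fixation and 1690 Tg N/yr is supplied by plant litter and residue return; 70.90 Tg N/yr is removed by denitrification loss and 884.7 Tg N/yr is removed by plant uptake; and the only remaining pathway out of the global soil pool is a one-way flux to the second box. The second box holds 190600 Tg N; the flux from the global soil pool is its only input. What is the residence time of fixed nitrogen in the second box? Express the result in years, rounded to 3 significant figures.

Balance the global soil pool: ΣF_in = 190.9 + 1690 = 1880.9 Tg N/yr.
Flux to the second box = ΣF_in − (70.90 + 884.7) = 925.30 Tg N/yr.
At steady state the output of the second box equals its input, 925.30 Tg N/yr.
τ = M / F = 190600 / 925.30 = 206.0 yr.

206 yr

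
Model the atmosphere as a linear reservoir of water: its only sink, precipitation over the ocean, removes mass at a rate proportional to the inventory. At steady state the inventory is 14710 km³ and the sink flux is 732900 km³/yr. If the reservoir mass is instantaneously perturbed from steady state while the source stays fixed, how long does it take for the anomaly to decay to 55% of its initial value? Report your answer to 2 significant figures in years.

For a linear reservoir the anomaly decays as exp(−t/τ) with τ = M/F = 14710/732900 = 0.02007 yr.
exp(−t/τ) = 0.55 ⇒ t = −τ ln(0.55) = 0.02007 × 0.5978 = 0.01200 yr.

0.012 yr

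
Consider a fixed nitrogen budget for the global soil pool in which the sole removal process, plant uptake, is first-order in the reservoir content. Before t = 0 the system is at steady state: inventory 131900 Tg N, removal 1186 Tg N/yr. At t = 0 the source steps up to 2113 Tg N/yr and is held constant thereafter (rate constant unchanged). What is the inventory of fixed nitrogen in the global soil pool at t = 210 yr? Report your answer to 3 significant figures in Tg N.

219000 Tg N

The sink rate constant is k = F₀/M₀ = 1186/131900 = 0.008992 yr⁻¹.
Solving dM/dt = F₁ − kM with M(0) = M₀ gives M(t) = F₁/k + (M₀ − F₁/k)·e^(−kt).
F₁/k = 2113/0.008992 = 235000 Tg N; kt = 0.008992 × 210 = 1.888, e^(−kt) = 0.1513.
M(210) = 235000 + (131900 − 235000) × 0.1513 = 235000 − 15600 = 219390 Tg N.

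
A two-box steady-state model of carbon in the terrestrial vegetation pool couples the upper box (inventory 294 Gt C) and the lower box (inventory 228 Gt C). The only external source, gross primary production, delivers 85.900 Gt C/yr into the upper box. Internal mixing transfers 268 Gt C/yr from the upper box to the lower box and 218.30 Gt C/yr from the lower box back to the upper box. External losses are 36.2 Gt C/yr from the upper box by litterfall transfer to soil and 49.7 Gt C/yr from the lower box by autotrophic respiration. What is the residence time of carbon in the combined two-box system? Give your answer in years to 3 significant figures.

Treat the two boxes together as one reservoir: the mixing fluxes between them are internal recycling, so τ = ΣM / Σ(external losses).
M_total = 294 + 228 = 522.00 Gt C.
ΣF_external_out = 36.2 + 49.7 = 85.900 Gt C/yr.
τ = M_total / ΣF_ext = 522.00 / 85.900 = 6.077 yr.

6.08 yr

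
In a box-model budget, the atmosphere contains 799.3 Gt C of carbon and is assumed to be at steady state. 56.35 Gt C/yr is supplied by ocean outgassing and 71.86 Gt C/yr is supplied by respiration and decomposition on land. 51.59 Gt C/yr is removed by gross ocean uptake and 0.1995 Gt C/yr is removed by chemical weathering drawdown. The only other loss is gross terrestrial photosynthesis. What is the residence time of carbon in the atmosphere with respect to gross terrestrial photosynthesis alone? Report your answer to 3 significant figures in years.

10.5 yr

At steady state ΣF_in = ΣF_out.
ΣF_in = 56.35 + 71.86 = 128.21 Gt C/yr.
Gross terrestrial photosynthesis flux = ΣF_in − (51.59 + 0.1995) = 128.21 − 51.79 = 76.42 Gt C/yr.
τ = M / F = 799.3 / 76.42 = 10.46 yr.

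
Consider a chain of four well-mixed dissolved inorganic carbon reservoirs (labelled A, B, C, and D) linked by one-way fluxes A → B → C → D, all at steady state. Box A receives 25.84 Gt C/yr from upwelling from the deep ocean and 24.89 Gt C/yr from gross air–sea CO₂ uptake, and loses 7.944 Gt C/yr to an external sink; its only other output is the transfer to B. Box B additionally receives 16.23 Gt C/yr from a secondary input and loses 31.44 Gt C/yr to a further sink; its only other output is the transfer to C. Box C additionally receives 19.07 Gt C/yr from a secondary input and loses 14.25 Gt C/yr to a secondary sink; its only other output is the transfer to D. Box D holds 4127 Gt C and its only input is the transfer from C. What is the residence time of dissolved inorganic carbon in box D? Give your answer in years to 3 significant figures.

127 yr

Box A: F(A→B) = (25.84 + 24.89) − 7.944 = 42.786 Gt C/yr.
Box B: F(B→C) = (42.786 + 16.23) − 31.44 = 27.576 Gt C/yr.
Box C: F(C→D) = (27.576 + 19.07) − 14.25 = 32.396 Gt C/yr.
Box D throughput = its input = 32.396 Gt C/yr; τ = 4127 / 32.396 = 127.4 yr.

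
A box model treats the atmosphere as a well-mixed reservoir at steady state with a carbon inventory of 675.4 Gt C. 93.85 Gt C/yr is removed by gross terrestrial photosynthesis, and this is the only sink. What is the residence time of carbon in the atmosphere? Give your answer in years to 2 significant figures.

τ = M / F = 675.4 / 93.85 = 7.197 yr.

7.2 yr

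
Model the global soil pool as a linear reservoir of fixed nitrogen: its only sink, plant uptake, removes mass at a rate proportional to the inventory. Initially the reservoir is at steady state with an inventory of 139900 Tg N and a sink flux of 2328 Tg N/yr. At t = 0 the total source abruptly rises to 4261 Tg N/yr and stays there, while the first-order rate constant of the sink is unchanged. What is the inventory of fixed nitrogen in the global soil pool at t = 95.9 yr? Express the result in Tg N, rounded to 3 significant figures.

τ = M₀/F₀ = 139900/2328 = 60.09 yr; rate constant k = 1/τ.
New steady state M_∞ = F₁/k = F₁·τ = 4261 × 60.09 = 256060 Tg N.
M(t) = M_∞ + (M₀ − M_∞)·e^(−t/τ); t/τ = 95.9/60.09 = 1.596, so e^(−t/τ) = 0.2027.
M(t) = 256060 − 116200 × 0.2027 = 232510 Tg N.

233000 Tg N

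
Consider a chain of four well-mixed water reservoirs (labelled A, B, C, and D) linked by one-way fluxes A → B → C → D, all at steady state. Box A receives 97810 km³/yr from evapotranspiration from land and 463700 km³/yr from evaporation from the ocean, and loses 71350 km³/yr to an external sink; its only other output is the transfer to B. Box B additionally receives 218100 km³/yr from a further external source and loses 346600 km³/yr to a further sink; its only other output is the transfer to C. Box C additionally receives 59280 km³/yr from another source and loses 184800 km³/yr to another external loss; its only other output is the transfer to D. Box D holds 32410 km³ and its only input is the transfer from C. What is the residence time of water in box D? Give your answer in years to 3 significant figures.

Box A: F(A→B) = (97810 + 463700) − 71350 = 490160 km³/yr.
Box B: F(B→C) = (490160 + 218100) − 346600 = 361660 km³/yr.
Box C: F(C→D) = (361660 + 59280) − 184800 = 236140 km³/yr.
Box D throughput = its input = 236140 km³/yr; τ = 32410 / 236140 = 0.1372 yr.

0.137 yr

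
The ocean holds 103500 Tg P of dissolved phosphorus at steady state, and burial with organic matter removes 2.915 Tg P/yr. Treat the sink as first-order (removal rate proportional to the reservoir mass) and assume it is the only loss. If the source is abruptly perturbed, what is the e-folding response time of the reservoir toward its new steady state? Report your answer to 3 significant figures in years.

For a linear reservoir the response time equals the residence time τ = M/F.
τ = 103500 / 2.915 = 35510 yr.

35500 yr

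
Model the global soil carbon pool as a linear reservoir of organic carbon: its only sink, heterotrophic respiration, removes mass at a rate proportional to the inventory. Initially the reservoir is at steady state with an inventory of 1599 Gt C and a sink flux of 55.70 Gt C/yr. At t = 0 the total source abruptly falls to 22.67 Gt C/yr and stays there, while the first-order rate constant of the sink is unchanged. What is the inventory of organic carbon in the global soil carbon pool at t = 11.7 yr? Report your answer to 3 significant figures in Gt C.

1280 Gt C

Residence time τ = M₀/F₀ = 28.71 yr. The eventual steady state is M_∞ = M₀·(F₁/F₀) = 1599 × 22.67/55.70 = 650.80 Gt C.
The anomaly ΔM(t) = M(t) − M_∞ decays as ΔM₀·e^(−t/τ) with ΔM₀ = 1599 − 650.80 = 948.2 Gt C.
At t = 11.7 yr, e^(−t/τ) = e^(−0.4076) = 0.6653, so ΔM = 630.8 Gt C and M = 650.80 + 630.8 = 1281.6 Gt C.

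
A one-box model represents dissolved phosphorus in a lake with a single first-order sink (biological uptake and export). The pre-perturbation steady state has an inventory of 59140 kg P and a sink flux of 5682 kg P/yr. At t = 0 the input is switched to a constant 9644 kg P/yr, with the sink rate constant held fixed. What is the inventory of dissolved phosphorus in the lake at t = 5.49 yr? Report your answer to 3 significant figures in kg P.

Residence time τ = M₀/F₀ = 10.41 yr. The eventual steady state is M_∞ = M₀·(F₁/F₀) = 59140 × 9644/5682 = 100380 kg P.
The anomaly ΔM(t) = M(t) − M_∞ decays as ΔM₀·e^(−t/τ) with ΔM₀ = 59140 − 100380 = −41240 kg P.
At t = 5.49 yr, e^(−t/τ) = e^(−0.5275) = 0.5901, so ΔM = −24330 kg P and M = 100380 − 24330 = 76043 kg P.

76000 kg P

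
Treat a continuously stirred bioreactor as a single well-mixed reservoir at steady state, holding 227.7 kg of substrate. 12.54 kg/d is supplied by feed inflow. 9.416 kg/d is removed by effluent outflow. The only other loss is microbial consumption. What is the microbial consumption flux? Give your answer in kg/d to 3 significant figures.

At steady state ΣF_in = ΣF_out.
ΣF_in = 12.540 kg/d.
Microbial consumption flux = ΣF_in − (9.416) = 12.540 − 9.416 = 3.124 kg/d.

3.12 kg/d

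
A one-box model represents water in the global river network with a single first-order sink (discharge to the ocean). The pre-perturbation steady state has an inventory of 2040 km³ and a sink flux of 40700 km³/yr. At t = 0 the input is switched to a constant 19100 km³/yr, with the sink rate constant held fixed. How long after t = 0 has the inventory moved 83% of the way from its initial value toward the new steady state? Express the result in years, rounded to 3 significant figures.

0.0888 yr

τ = M₀/F₀ = 2040/40700 = 0.05012 yr.
The remaining gap fraction is e^(−t/τ); 83% covered ⇒ e^(−t/τ) = 0.170.
t = −τ ln(0.170) = 0.05012 × 1.772 = 0.08882 yr.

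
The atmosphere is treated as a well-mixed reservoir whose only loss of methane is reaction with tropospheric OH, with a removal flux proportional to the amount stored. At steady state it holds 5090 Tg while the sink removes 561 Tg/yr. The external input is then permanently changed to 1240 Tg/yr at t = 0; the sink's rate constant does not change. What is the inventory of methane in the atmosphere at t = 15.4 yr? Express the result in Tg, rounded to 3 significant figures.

10100 Tg

The sink rate constant is k = F₀/M₀ = 561/5090 = 0.1102 yr⁻¹.
Solving dM/dt = F₁ − kM with M(0) = M₀ gives M(t) = F₁/k + (M₀ − F₁/k)·e^(−kt).
F₁/k = 1240/0.1102 = 11251 Tg; kt = 0.1102 × 15.4 = 1.697, e^(−kt) = 0.1832.
M(15.4) = 11251 + (5090 − 11251) × 0.1832 = 11251 − 1128 = 10122 Tg.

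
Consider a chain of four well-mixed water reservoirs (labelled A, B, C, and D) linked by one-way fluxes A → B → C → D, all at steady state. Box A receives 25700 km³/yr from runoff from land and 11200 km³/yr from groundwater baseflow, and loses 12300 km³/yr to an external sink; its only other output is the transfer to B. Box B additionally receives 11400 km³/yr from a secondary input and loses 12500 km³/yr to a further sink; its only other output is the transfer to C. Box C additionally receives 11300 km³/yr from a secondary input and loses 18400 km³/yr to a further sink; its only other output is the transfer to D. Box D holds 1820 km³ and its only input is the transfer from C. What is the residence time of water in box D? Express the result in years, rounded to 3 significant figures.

Box A: F(A→B) = (25700 + 11200) − 12300 = 24600 km³/yr.
Box B: F(B→C) = (24600 + 11400) − 12500 = 23500 km³/yr.
Box C: F(C→D) = (23500 + 11300) − 18400 = 16400 km³/yr.
Box D throughput = its input = 16400 km³/yr; τ = 1820 / 16400 = 0.1110 yr.

0.111 yr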